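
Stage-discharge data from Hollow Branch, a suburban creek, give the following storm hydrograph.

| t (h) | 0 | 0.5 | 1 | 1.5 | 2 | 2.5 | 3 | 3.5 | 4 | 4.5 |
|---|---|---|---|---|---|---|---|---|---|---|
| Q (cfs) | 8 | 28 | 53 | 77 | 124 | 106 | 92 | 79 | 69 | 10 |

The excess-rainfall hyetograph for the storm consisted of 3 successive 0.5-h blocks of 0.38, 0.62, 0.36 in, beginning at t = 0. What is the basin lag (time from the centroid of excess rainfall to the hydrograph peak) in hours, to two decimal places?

Centroid of excess rainfall: t_c = Σ P_i·t̄_i / ΣP_i = 0.7426 h (block centres at 0.25, 0.75, 1.25 h).
Hydrograph peak occurs at t = 2 h, so basin lag t_L = 2 − 0.7426 = 1.26 h.

t_L ≈ 1.26 h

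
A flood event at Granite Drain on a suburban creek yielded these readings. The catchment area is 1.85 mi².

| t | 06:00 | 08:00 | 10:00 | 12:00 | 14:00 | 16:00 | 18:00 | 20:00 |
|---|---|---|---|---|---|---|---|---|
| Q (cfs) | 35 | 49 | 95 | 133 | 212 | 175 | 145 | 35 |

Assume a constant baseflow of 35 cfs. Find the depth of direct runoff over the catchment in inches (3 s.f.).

d ≈ 1.00 in

Direct runoff: 0.0, 14.0, 60.0, 98.0, 177.0, 140.0, 110.0, 0.0 cfs; ΣQ_DR = 599.0 cfs.
V = ΣQ_DR · Δt = 599.0 × 7200 s = 4.313 × 10^6 ft³.
Over A = 1.85 mi², depth = V / A = 1.00 in.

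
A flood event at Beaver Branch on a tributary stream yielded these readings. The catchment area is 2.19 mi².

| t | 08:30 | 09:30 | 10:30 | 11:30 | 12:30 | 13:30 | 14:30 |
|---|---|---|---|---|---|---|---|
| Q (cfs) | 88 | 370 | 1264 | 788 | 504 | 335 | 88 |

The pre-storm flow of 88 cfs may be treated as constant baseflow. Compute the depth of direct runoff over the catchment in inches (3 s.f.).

Direct runoff: 0.0, 282.0, 1176.0, 700.0, 416.0, 247.0, 0.0 cfs; ΣQ_DR = 2821 cfs.
V = ΣQ_DR · Δt = 2821 × 3600 s = 1.016 × 10^7 ft³.
Over A = 2.19 mi², depth = V / A = 2.00 in.

d ≈ 2.00 in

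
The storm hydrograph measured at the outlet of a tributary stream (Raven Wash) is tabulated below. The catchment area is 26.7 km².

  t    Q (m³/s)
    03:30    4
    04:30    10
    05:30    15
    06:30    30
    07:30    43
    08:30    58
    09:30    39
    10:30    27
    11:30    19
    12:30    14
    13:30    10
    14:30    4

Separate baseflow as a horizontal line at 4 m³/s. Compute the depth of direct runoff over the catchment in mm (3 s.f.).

d ≈ 30.3 mm

Direct runoff: 0.0, 6.0, 11.0, 26.0, 39.0, 54.0, 35.0, 23.0, 15.0, 10.0, 6.0, 0.0 m³/s; ΣQ_DR = 225.0 m³/s.
V = ΣQ_DR · Δt = 225.0 × 3600 s = 8.100 × 10^5 m³.
Over A = 26.7 km², depth = V / A = 30.3 mm.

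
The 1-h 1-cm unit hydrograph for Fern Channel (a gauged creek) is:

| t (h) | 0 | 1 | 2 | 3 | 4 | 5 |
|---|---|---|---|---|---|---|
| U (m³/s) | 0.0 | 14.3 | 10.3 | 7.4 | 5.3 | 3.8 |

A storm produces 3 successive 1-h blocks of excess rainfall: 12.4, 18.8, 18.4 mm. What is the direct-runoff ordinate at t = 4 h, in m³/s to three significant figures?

By discrete convolution, Q_j = Σ (P_i / 10 mm) · U_{j−i}.
At t = 4 h (j=4): Q = (12.4/10)·5.3 + (18.8/10)·7.4 + (18.4/10)·10.3 = 39.4 m³/s.

Q ≈ 39.4 m³/s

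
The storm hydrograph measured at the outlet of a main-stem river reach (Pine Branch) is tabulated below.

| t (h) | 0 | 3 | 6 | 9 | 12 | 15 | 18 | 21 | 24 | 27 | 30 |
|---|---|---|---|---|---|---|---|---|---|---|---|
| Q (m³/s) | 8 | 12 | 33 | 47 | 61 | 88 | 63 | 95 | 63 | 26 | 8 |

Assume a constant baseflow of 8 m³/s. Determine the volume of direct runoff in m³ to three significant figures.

Direct-runoff ordinates (Q − Q_b): 0.0, 4.0, 25.0, 39.0, 53.0, 80.0, 55.0, 87.0, 55.0, 18.0, 0.0 m³/s.
ΣQ_DR = 416.0 m³/s.
With Δt = 3 h = 10800 s, V = ΣQ_DR · Δt = 416.0 × 10800 = 4.49 × 10^6 m³.

V ≈ 4.49 × 10^6 m³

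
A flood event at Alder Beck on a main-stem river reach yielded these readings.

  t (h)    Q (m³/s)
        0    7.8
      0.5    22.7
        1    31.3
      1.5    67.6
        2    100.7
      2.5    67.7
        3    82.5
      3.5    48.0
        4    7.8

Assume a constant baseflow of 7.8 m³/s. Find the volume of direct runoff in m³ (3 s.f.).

V ≈ 6.59 × 10^5 m³

Direct-runoff ordinates (Q − Q_b): 0.0, 14.9, 23.5, 59.8, 92.9, 59.9, 74.7, 40.2, 0.0 m³/s.
ΣQ_DR = 365.9 m³/s.
With Δt = 0.5 h = 1800 s, V = ΣQ_DR · Δt = 365.9 × 1800 = 6.59 × 10^5 m³.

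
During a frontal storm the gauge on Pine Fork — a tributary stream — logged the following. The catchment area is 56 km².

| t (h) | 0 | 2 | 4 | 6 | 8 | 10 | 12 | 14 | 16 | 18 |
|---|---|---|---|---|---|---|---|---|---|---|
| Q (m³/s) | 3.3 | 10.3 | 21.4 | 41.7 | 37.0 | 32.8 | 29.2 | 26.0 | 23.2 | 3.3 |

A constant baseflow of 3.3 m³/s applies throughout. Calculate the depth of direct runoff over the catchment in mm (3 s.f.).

Direct runoff: 0.0, 7.0, 18.1, 38.4, 33.7, 29.5, 25.9, 22.7, 19.9, 0.0 m³/s; ΣQ_DR = 195.2 m³/s.
V = ΣQ_DR · Δt = 195.2 × 7200 s = 1.405 × 10^6 m³.
Over A = 56 km², depth = V / A = 25.1 mm.

d ≈ 25.1 mm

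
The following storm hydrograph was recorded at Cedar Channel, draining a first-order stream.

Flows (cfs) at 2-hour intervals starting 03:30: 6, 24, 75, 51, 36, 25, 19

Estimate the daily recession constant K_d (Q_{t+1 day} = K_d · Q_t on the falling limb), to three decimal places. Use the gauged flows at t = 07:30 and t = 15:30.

Between t = 07:30 and t = 15:30 the flow falls from 75 to 19 cfs over 4×2 h = 8 h.
Per-interval ratio K = (19/75)^(1/4) = 0.7095; K_d = K^(24/2) = 0.016.

K_d ≈ 0.016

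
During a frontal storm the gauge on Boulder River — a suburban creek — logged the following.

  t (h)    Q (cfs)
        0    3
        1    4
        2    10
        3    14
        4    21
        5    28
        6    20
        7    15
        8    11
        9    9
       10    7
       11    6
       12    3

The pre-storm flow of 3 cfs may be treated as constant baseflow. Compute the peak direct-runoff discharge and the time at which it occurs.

Subtracting baseflow gives direct-runoff ordinates: 0.0, 1.0, 7.0, 11.0, 18.0, 25.0, 17.0, 12.0, 8.0, 6.0, 4.0, 3.0, 0.0 cfs.
The maximum is 25.0 cfs, occurring at the reading for t = 5 h.

Q_p = 25.0 cfs at t = 5 h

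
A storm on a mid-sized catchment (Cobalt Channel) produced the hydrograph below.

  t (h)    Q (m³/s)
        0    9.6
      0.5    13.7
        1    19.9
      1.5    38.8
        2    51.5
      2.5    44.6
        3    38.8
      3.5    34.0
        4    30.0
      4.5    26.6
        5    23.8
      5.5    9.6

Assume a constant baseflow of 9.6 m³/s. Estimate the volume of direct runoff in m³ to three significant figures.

Direct-runoff ordinates (Q − Q_b): 0.0, 4.1, 10.3, 29.2, 41.9, 35.0, 29.2, 24.4, 20.4, 17.0, 14.2, 0.0 m³/s.
ΣQ_DR = 225.7 m³/s.
With Δt = 0.5 h = 1800 s, V = ΣQ_DR · Δt = 225.7 × 1800 = 4.06 × 10^5 m³.

V ≈ 4.06 × 10^5 m³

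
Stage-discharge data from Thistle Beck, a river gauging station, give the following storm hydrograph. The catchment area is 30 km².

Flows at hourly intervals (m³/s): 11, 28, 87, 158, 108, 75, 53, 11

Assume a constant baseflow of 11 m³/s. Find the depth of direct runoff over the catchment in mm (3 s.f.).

d ≈ 53.2 mm

Direct runoff: 0.0, 17.0, 76.0, 147.0, 97.0, 64.0, 42.0, 0.0 m³/s; ΣQ_DR = 443.0 m³/s.
V = ΣQ_DR · Δt = 443.0 × 3600 s = 1.595 × 10^6 m³.
Over A = 30 km², depth = V / A = 53.2 mm.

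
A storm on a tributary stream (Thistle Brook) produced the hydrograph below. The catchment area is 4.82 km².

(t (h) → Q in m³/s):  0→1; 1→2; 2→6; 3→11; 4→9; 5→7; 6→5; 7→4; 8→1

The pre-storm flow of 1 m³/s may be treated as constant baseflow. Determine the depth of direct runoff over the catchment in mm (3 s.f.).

Direct runoff: 0.0, 1.0, 5.0, 10.0, 8.0, 6.0, 4.0, 3.0, 0.0 m³/s; ΣQ_DR = 37.00 m³/s.
V = ΣQ_DR · Δt = 37.00 × 3600 s = 1.332 × 10^5 m³.
Over A = 4.82 km², depth = V / A = 27.6 mm.

d ≈ 27.6 mm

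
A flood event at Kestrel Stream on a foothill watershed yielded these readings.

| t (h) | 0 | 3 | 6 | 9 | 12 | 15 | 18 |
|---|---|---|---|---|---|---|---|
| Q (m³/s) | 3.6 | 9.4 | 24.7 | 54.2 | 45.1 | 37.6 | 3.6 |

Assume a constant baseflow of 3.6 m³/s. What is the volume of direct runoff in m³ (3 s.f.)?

Direct-runoff ordinates (Q − Q_b): 0.0, 5.8, 21.1, 50.6, 41.5, 34.0, 0.0 m³/s.
ΣQ_DR = 153.0 m³/s.
With Δt = 3 h = 10800 s, V = ΣQ_DR · Δt = 153.0 × 10800 = 1.65 × 10^6 m³.

V ≈ 1.65 × 10^6 m³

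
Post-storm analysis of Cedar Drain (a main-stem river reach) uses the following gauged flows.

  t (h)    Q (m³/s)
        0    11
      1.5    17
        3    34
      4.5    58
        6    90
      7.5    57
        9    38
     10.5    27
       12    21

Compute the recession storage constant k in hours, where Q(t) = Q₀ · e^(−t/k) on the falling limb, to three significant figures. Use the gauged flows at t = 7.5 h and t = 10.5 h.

k ≈ 4.01 h

On the falling limb, Q drops from 57 to 27 m³/s between t = 7.5 h and t = 10.5 h (Δt = 3 h).
k = −Δt / ln(Q₂/Q₁) = −3 / ln(27/57) = 4.01 h.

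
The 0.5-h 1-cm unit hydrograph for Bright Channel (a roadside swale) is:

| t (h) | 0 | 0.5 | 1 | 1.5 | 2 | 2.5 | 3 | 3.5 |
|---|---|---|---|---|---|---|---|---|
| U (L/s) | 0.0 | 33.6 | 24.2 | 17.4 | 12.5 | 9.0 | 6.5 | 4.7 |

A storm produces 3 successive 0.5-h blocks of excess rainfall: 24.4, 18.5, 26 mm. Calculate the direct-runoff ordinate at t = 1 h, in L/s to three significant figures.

By discrete convolution, Q_j = Σ (P_i / 10 mm) · U_{j−i}.
At t = 1 h (j=2): Q = (24.4/10)·24.2 + (18.5/10)·33.6 + (26/10)·0.0 = 121 L/s.

Q ≈ 121 L/s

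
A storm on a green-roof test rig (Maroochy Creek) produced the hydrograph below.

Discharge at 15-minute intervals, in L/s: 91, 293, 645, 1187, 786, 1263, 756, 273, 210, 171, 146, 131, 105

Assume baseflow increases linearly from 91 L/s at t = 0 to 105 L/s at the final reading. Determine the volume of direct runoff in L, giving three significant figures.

V ≈ 4.30 × 10^6 L

Direct-runoff ordinates (Q − Q_b): 0.00, 200.83, 551.67, 1092.50, 690.33, 1166.17, 658.00, 173.83, 109.67, 69.50, 43.33, 27.17, 0.00 L/s.
ΣQ_DR = 4783 L/s.
With Δt = 0.25 h = 900 s, V = ΣQ_DR · Δt = 4783 × 900 = 4.30 × 10^6 L.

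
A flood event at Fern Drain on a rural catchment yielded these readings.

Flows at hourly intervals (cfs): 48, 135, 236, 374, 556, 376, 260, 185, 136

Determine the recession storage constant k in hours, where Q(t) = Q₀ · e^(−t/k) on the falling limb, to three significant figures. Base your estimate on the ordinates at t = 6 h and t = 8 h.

On the falling limb, Q drops from 260 to 136 cfs between t = 6 h and t = 8 h (Δt = 2 h).
k = −Δt / ln(Q₂/Q₁) = −2 / ln(136/260) = 3.09 h.

k ≈ 3.09 h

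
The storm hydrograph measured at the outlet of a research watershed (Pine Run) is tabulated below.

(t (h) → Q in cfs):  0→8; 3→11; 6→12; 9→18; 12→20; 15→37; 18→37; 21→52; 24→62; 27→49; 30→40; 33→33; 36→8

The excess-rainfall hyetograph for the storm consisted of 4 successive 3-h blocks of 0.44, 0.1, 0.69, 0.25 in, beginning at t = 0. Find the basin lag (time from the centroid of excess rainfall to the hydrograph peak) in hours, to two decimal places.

t_L ≈ 17.98 h

Centroid of excess rainfall: t_c = Σ P_i·t̄_i / ΣP_i = 6.0203 h (block centres at 1.5, 4.5, 7.5, 10.5 h).
Hydrograph peak occurs at t = 24 h, so basin lag t_L = 24 − 6.0203 = 17.98 h.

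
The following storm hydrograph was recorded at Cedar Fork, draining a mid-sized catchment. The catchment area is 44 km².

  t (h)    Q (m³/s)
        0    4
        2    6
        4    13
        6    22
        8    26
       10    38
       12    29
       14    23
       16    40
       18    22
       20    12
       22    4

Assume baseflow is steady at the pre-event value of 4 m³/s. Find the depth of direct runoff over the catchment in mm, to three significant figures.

d ≈ 31.3 mm

Direct runoff: 0.0, 2.0, 9.0, 18.0, 22.0, 34.0, 25.0, 19.0, 36.0, 18.0, 8.0, 0.0 m³/s; ΣQ_DR = 191.0 m³/s.
V = ΣQ_DR · Δt = 191.0 × 7200 s = 1.375 × 10^6 m³.
Over A = 44 km², depth = V / A = 31.3 mm.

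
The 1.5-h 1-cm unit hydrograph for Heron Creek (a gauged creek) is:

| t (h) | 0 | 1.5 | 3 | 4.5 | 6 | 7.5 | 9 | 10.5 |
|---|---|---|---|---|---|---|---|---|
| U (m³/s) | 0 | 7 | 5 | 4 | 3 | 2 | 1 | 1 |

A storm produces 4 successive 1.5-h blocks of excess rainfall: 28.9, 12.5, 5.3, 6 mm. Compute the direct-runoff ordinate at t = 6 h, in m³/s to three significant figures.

By discrete convolution, Q_j = Σ (P_i / 10 mm) · U_{j−i}.
At t = 6 h (j=4): Q = (28.9/10)·3 + (12.5/10)·4 + (5.3/10)·5 + (6/10)·7 = 20.5 m³/s.

Q ≈ 20.5 m³/s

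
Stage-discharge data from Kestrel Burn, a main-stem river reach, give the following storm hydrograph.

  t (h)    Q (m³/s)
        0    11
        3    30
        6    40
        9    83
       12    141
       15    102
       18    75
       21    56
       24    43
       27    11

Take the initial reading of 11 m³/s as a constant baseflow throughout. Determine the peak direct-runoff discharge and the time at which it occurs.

Subtracting baseflow gives direct-runoff ordinates: 0.0, 19.0, 29.0, 72.0, 130.0, 91.0, 64.0, 45.0, 32.0, 0.0 m³/s.
The maximum is 130.0 m³/s, occurring at the reading for t = 12 h.

Q_p = 130.0 m³/s at t = 12 h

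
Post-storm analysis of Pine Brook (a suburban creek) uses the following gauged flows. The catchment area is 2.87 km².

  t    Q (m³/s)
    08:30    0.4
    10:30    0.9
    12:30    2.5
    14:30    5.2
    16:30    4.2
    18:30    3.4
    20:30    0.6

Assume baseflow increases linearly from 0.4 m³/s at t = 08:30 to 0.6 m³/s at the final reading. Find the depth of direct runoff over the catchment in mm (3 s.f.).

d ≈ 34.4 mm

Direct runoff: 0.00, 0.47, 2.03, 4.70, 3.67, 2.83, 0.00 m³/s; ΣQ_DR = 13.70 m³/s.
V = ΣQ_DR · Δt = 13.70 × 7200 s = 98640 m³.
Over A = 2.87 km², depth = V / A = 34.4 mm.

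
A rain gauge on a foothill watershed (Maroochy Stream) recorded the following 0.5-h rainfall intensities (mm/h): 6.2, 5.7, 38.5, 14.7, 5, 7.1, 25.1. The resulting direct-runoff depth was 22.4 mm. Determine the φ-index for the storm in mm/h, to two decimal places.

Only the 3 blocks with intensity above φ contribute runoff: 38.5, 14.7, 25.1 mm/h.
Σ(I−φ)·Δt = d  ⇒  (38.5+14.7+25.1 − 3φ)·0.5 = 22.4
φ = (78.30 − 22.4/0.5) / 3 = 11.17 mm/h.

φ ≈ 11.17 mm/h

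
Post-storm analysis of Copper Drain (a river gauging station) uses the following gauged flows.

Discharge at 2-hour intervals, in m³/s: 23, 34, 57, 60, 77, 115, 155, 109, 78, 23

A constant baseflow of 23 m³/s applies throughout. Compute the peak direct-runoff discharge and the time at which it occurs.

Q_p = 132.0 m³/s at t = 12 h

Subtracting baseflow gives direct-runoff ordinates: 0.0, 11.0, 34.0, 37.0, 54.0, 92.0, 132.0, 86.0, 55.0, 0.0 m³/s.
The maximum is 132.0 m³/s, occurring at the reading for t = 12 h.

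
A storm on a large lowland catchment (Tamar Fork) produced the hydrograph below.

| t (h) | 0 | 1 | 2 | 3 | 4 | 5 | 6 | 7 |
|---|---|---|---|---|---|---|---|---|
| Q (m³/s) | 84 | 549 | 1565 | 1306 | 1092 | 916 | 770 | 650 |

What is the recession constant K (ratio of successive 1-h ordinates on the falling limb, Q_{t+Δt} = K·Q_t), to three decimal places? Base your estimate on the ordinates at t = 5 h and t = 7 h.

Using the recession-limb readings at t = 5 h and t = 7 h: Q falls from 916 to 650 m³/s over 2 intervals.
K = (Q₂/Q₁)^(1/2) = (650/916)^(1/2) = 0.842.

K ≈ 0.842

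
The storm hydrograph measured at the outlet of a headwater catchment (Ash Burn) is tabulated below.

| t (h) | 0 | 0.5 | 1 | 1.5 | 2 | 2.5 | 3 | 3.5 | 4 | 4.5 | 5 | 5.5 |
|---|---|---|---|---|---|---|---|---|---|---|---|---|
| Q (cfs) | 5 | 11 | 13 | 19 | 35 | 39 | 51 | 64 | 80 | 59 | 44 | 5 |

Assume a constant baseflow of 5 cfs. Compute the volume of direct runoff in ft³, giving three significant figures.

Direct-runoff ordinates (Q − Q_b): 0.0, 6.0, 8.0, 14.0, 30.0, 34.0, 46.0, 59.0, 75.0, 54.0, 39.0, 0.0 cfs.
ΣQ_DR = 365.0 cfs.
With Δt = 0.5 h = 1800 s, V = ΣQ_DR · Δt = 365.0 × 1800 = 6.57 × 10^5 ft³.

V ≈ 6.57 × 10^5 ft³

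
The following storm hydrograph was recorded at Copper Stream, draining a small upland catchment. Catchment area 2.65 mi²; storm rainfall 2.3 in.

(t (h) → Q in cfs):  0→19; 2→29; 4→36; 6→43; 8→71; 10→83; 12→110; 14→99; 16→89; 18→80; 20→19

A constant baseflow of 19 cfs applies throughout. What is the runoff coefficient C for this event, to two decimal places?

C ≈ 0.24

ΣQ_DR = 469.0 cfs; V = ΣQ_DR·Δt = 3.377 × 10^6 ft³.
Runoff depth d = V / A = 0.5485 in.
C = d / P = 0.5485 / 2.3 = 0.24.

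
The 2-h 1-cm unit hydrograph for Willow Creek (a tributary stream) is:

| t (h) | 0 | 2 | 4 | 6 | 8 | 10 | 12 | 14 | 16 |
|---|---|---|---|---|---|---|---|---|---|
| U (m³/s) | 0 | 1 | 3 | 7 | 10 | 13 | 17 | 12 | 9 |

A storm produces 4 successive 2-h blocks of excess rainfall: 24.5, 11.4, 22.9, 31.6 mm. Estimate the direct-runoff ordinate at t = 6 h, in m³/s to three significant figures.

Q ≈ 22.9 m³/s

By discrete convolution, Q_j = Σ (P_i / 10 mm) · U_{j−i}.
At t = 6 h (j=3): Q = (24.5/10)·7 + (11.4/10)·3 + (22.9/10)·1 + (31.6/10)·0 = 22.9 m³/s.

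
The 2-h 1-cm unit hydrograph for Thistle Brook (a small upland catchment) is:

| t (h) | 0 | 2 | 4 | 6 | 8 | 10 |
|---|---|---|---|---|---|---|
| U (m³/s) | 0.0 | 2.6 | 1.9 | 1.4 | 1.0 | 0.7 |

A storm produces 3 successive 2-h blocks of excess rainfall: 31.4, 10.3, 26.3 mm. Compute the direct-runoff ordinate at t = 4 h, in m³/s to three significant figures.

By discrete convolution, Q_j = Σ (P_i / 10 mm) · U_{j−i}.
At t = 4 h (j=2): Q = (31.4/10)·1.9 + (10.3/10)·2.6 + (26.3/10)·0.0 = 8.64 m³/s.

Q ≈ 8.64 m³/s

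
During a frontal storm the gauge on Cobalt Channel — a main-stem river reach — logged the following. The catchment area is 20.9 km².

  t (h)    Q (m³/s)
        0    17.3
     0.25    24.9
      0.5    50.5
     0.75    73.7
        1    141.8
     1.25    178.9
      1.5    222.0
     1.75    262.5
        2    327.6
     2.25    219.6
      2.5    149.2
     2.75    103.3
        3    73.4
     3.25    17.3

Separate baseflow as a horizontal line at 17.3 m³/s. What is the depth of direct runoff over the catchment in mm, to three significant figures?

d ≈ 69.8 mm

Direct runoff: 0.0, 7.6, 33.2, 56.4, 124.5, 161.6, 204.7, 245.2, 310.3, 202.3, 131.9, 86.0, 56.1, 0.0 m³/s; ΣQ_DR = 1620 m³/s.
V = ΣQ_DR · Δt = 1620 × 900 s = 1.458 × 10^6 m³.
Over A = 20.9 km², depth = V / A = 69.8 mm.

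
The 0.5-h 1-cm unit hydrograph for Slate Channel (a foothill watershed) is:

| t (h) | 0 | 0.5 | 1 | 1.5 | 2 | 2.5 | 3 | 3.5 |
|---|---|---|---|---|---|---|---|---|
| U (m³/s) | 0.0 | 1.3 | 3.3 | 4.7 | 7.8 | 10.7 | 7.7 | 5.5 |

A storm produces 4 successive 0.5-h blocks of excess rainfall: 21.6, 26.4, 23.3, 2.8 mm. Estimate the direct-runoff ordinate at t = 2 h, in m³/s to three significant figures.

By discrete convolution, Q_j = Σ (P_i / 10 mm) · U_{j−i}.
At t = 2 h (j=4): Q = (21.6/10)·7.8 + (26.4/10)·4.7 + (23.3/10)·3.3 + (2.8/10)·1.3 = 37.3 m³/s.

Q ≈ 37.3 m³/s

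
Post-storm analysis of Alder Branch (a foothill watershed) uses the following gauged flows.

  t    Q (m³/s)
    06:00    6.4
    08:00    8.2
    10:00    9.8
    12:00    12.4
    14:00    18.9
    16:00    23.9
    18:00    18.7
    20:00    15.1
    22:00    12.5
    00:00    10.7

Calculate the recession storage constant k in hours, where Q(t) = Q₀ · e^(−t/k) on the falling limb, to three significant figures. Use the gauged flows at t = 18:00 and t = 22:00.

k ≈ 9.93 h

On the falling limb, Q drops from 18.7 to 12.5 m³/s between t = 18:00 and t = 22:00 (Δt = 4 h).
k = −Δt / ln(Q₂/Q₁) = −4 / ln(12.5/18.7) = 9.93 h.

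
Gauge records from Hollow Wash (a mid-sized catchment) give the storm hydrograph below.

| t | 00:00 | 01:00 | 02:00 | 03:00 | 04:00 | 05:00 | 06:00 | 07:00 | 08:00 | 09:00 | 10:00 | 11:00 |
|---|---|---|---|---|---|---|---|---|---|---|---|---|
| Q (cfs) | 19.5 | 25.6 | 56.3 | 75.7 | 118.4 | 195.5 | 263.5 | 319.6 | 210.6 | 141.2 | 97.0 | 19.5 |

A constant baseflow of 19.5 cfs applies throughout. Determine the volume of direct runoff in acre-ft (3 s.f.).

Direct-runoff ordinates (Q − Q_b): 0.0, 6.1, 36.8, 56.2, 98.9, 176.0, 244.0, 300.1, 191.1, 121.7, 77.5, 0.0 cfs.
ΣQ_DR = 1308 cfs.
With Δt = 1 h = 3600 s, V = ΣQ_DR · Δt = 1308 × 3600 = 4.71 × 10^6 ft³ = 108 acre-ft.

V ≈ 108 acre-ft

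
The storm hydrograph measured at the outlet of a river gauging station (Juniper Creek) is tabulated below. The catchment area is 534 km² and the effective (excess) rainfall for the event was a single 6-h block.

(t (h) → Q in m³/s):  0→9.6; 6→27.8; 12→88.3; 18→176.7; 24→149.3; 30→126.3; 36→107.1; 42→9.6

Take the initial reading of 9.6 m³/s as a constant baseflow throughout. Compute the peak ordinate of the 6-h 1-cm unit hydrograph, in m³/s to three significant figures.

U_p ≈ 66.9 m³/s

Direct runoff: 0.0, 18.2, 78.7, 167.1, 139.7, 116.7, 97.5, 0.0 m³/s; ΣQ_DR = 617.9 m³/s, peak = 167.1 m³/s.
Runoff depth d = ΣQ_DR·Δt / A = 617.9 × 21600 / (534 km²) = 24.99 mm.
The 1-cm UH is the DRH scaled by (10 mm)/d, so U_p = 167.1 × 10/24.99 = 66.9 m³/s.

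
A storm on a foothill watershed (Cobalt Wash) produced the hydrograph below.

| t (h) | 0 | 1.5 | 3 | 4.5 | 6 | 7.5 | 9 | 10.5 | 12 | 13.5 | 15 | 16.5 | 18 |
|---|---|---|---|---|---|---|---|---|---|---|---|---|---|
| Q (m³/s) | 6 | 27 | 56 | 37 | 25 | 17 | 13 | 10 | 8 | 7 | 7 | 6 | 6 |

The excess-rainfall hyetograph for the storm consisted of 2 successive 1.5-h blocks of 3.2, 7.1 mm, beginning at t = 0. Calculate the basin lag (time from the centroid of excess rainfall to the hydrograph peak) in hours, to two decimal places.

t_L ≈ 1.22 h

Centroid of excess rainfall: t_c = Σ P_i·t̄_i / ΣP_i = 1.7840 h (block centres at 0.75, 2.25 h).
Hydrograph peak occurs at t = 3 h, so basin lag t_L = 3 − 1.7840 = 1.22 h.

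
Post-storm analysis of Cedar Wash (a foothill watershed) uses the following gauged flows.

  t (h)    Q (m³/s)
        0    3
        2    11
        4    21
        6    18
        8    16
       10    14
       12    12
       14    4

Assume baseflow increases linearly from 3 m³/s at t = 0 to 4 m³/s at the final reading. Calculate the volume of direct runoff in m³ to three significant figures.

V ≈ 5.11 × 10^5 m³

Direct-runoff ordinates (Q − Q_b): 0.00, 7.86, 17.71, 14.57, 12.43, 10.29, 8.14, 0.00 m³/s.
ΣQ_DR = 71.00 m³/s.
With Δt = 2 h = 7200 s, V = ΣQ_DR · Δt = 71.00 × 7200 = 5.11 × 10^5 m³.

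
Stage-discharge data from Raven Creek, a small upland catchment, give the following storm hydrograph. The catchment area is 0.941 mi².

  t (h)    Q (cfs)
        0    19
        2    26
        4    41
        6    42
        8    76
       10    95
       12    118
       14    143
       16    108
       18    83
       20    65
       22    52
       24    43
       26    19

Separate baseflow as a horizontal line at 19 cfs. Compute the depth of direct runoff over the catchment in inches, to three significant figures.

d ≈ 2.19 in

Direct runoff: 0.0, 7.0, 22.0, 23.0, 57.0, 76.0, 99.0, 124.0, 89.0, 64.0, 46.0, 33.0, 24.0, 0.0 cfs; ΣQ_DR = 664.0 cfs.
V = ΣQ_DR · Δt = 664.0 × 7200 s = 4.781 × 10^6 ft³.
Over A = 0.941 mi², depth = V / A = 2.19 in.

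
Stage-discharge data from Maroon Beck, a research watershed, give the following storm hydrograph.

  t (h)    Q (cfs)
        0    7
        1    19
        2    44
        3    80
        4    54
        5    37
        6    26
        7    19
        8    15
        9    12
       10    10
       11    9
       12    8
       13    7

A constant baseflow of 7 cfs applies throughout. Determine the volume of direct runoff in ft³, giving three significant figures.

Direct-runoff ordinates (Q − Q_b): 0.0, 12.0, 37.0, 73.0, 47.0, 30.0, 19.0, 12.0, 8.0, 5.0, 3.0, 2.0, 1.0, 0.0 cfs.
ΣQ_DR = 249.0 cfs.
With Δt = 1 h = 3600 s, V = ΣQ_DR · Δt = 249.0 × 3600 = 8.96 × 10^5 ft³.

V ≈ 8.96 × 10^5 ft³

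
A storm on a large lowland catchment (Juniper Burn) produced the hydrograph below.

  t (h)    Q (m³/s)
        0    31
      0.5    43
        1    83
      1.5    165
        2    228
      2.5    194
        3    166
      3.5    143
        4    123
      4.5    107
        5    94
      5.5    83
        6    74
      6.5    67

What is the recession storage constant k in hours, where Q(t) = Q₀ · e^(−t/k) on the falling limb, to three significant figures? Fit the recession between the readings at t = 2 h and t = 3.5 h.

On the falling limb, Q drops from 228 to 143 m³/s between t = 2 h and t = 3.5 h (Δt = 1.5 h).
k = −Δt / ln(Q₂/Q₁) = −1.5 / ln(143/228) = 3.22 h.

k ≈ 3.22 h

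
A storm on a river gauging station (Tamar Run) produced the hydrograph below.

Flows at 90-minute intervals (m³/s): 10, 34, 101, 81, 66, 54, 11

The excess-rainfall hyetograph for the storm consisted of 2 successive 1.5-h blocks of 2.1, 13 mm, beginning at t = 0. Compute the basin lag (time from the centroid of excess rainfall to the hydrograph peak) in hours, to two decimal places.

t_L ≈ 0.96 h

Centroid of excess rainfall: t_c = Σ P_i·t̄_i / ΣP_i = 2.0414 h (block centres at 0.75, 2.25 h).
Hydrograph peak occurs at t = 3 h, so basin lag t_L = 3 − 2.0414 = 0.96 h.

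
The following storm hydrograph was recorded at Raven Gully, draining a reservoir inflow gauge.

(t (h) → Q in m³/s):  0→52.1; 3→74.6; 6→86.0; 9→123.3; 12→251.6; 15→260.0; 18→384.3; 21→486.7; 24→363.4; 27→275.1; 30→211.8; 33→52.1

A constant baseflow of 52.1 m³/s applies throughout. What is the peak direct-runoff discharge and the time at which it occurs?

Subtracting baseflow gives direct-runoff ordinates: 0.0, 22.5, 33.9, 71.2, 199.5, 207.9, 332.2, 434.6, 311.3, 223.0, 159.7, 0.0 m³/s.
The maximum is 434.6 m³/s, occurring at the reading for t = 21 h.

Q_p = 434.6 m³/s at t = 21 h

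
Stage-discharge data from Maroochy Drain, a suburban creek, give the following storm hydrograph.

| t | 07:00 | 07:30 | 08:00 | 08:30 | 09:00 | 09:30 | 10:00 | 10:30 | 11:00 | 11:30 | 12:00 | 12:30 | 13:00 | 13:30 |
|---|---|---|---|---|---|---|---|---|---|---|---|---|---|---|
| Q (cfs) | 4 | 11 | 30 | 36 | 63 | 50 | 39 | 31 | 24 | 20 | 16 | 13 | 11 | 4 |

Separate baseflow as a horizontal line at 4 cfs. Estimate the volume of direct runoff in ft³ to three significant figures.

Direct-runoff ordinates (Q − Q_b): 0.0, 7.0, 26.0, 32.0, 59.0, 46.0, 35.0, 27.0, 20.0, 16.0, 12.0, 9.0, 7.0, 0.0 cfs.
ΣQ_DR = 296.0 cfs.
With Δt = 0.5 h = 1800 s, V = ΣQ_DR · Δt = 296.0 × 1800 = 5.33 × 10^5 ft³.

V ≈ 5.33 × 10^5 ft³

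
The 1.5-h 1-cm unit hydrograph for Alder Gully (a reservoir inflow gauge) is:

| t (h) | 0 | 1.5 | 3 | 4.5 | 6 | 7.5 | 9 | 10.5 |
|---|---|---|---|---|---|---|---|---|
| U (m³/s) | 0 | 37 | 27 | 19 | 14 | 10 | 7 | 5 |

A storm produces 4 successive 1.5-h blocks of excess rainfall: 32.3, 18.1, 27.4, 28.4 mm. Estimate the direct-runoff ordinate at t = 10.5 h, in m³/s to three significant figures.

By discrete convolution, Q_j = Σ (P_i / 10 mm) · U_{j−i}.
At t = 10.5 h (j=7): Q = (32.3/10)·5 + (18.1/10)·7 + (27.4/10)·10 + (28.4/10)·14 = 96.0 m³/s.

Q ≈ 96.0 m³/s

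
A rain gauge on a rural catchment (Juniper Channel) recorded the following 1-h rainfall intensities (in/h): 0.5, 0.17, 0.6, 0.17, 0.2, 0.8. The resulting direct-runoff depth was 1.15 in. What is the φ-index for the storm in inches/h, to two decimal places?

φ ≈ 0.25 in/h

Only the 3 blocks with intensity above φ contribute runoff: 0.5, 0.6, 0.8 in/h.
Σ(I−φ)·Δt = d  ⇒  (0.5+0.6+0.8 − 3φ)·1 = 1.15
φ = (1.900 − 1.15/1) / 3 = 0.25 in/h.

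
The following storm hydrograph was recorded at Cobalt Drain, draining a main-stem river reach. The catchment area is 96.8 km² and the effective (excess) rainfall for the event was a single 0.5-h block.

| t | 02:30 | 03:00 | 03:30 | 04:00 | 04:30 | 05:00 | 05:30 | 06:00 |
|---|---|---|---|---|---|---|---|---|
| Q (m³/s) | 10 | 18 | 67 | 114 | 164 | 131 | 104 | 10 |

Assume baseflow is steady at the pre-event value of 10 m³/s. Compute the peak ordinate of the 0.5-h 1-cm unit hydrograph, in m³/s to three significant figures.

Direct runoff: 0.0, 8.0, 57.0, 104.0, 154.0, 121.0, 94.0, 0.0 m³/s; ΣQ_DR = 538.0 m³/s, peak = 154.0 m³/s.
Runoff depth d = ΣQ_DR·Δt / A = 538.0 × 1800 / (96.8 km²) = 10.00 mm.
The 1-cm UH is the DRH scaled by (10 mm)/d, so U_p = 154.0 × 10/10.00 = 154 m³/s.

U_p ≈ 154 m³/s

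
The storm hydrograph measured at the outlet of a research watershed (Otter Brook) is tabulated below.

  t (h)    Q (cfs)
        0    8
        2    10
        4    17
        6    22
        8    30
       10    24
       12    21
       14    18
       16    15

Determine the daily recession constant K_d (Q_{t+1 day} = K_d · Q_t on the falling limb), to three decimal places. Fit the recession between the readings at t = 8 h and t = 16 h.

Between t = 8 h and t = 16 h the flow falls from 30 to 15 cfs over 4×2 h = 8 h.
Per-interval ratio K = (15/30)^(1/4) = 0.8409; K_d = K^(24/2) = 0.125.

K_d ≈ 0.125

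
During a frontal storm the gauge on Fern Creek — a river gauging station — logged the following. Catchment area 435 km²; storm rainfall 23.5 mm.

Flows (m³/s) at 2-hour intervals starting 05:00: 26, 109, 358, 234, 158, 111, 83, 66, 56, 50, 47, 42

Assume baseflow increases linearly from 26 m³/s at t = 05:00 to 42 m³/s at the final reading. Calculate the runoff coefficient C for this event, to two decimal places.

C ≈ 0.66

ΣQ_DR = 932.0 m³/s; V = ΣQ_DR·Δt = 6.710 × 10^6 m³.
Runoff depth d = V / A = 15.43 mm.
C = d / P = 15.43 / 23.5 = 0.66.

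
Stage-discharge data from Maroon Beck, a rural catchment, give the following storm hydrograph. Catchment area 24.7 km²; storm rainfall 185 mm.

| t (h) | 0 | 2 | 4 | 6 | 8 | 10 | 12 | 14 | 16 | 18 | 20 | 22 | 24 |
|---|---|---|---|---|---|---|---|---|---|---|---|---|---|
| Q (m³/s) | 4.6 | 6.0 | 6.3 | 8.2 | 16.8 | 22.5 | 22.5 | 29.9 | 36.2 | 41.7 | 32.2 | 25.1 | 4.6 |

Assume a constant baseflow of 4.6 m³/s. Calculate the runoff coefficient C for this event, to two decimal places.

C ≈ 0.31

ΣQ_DR = 196.8 m³/s; V = ΣQ_DR·Δt = 1.417 × 10^6 m³.
Runoff depth d = V / A = 57.37 mm.
C = d / P = 57.37 / 185 = 0.31.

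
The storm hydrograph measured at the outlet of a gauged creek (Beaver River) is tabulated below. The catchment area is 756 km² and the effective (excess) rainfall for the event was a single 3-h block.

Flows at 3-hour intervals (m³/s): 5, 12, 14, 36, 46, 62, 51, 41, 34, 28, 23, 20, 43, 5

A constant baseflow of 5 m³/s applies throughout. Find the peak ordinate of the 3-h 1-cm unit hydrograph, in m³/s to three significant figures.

U_p ≈ 114 m³/s

Direct runoff: 0.0, 7.0, 9.0, 31.0, 41.0, 57.0, 46.0, 36.0, 29.0, 23.0, 18.0, 15.0, 38.0, 0.0 m³/s; ΣQ_DR = 350.0 m³/s, peak = 57.0 m³/s.
Runoff depth d = ΣQ_DR·Δt / A = 350.0 × 10800 / (756 km²) = 5.000 mm.
The 1-cm UH is the DRH scaled by (10 mm)/d, so U_p = 57.0 × 10/5.000 = 114 m³/s.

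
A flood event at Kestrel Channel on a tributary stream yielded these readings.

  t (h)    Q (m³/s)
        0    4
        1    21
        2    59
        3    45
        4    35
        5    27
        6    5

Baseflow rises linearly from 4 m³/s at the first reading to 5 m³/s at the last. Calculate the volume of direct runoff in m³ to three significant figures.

Direct-runoff ordinates (Q − Q_b): 0.00, 16.83, 54.67, 40.50, 30.33, 22.17, 0.00 m³/s.
ΣQ_DR = 164.5 m³/s.
With Δt = 1 h = 3600 s, V = ΣQ_DR · Δt = 164.5 × 3600 = 5.92 × 10^5 m³.

V ≈ 5.92 × 10^5 m³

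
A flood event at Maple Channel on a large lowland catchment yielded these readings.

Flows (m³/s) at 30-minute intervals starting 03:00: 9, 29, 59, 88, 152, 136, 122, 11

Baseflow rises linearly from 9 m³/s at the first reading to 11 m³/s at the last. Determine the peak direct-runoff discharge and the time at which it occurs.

Subtracting baseflow gives direct-runoff ordinates: 0.00, 19.71, 49.43, 78.14, 141.86, 125.57, 111.29, 0.00 m³/s.
The maximum is 141.86 m³/s, occurring at the reading for t = 05:00.

Q_p = 141.86 m³/s at t = 05:00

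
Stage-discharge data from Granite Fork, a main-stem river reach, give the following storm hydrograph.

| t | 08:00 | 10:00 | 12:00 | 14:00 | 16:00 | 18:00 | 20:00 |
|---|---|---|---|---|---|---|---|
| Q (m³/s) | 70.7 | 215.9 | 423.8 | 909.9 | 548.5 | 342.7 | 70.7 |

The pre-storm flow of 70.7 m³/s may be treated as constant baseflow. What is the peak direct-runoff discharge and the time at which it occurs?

Q_p = 839.2 m³/s at t = 14:00

Subtracting baseflow gives direct-runoff ordinates: 0.0, 145.2, 353.1, 839.2, 477.8, 272.0, 0.0 m³/s.
The maximum is 839.2 m³/s, occurring at the reading for t = 14:00.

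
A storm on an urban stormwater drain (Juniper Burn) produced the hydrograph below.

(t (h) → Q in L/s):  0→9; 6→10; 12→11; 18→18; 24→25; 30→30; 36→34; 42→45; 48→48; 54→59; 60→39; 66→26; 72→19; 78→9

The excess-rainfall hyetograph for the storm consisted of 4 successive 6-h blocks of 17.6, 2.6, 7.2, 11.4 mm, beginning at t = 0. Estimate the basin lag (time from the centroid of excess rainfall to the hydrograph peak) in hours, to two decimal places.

Centroid of excess rainfall: t_c = Σ P_i·t̄_i / ΣP_i = 10.9175 h (block centres at 3, 9, 15, 21 h).
Hydrograph peak occurs at t = 54 h, so basin lag t_L = 54 − 10.9175 = 43.08 h.

t_L ≈ 43.08 h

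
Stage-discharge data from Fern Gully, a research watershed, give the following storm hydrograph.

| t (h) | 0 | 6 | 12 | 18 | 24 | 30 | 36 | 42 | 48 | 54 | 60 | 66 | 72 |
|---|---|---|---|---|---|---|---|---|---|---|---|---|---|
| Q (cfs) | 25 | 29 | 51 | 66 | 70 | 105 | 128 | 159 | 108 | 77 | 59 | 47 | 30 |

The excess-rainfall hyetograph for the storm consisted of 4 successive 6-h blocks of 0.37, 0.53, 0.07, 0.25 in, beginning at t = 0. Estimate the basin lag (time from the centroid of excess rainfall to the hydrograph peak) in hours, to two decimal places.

Centroid of excess rainfall: t_c = Σ P_i·t̄_i / ΣP_i = 9.9836 h (block centres at 3, 9, 15, 21 h).
Hydrograph peak occurs at t = 42 h, so basin lag t_L = 42 − 9.9836 = 32.02 h.

t_L ≈ 32.02 h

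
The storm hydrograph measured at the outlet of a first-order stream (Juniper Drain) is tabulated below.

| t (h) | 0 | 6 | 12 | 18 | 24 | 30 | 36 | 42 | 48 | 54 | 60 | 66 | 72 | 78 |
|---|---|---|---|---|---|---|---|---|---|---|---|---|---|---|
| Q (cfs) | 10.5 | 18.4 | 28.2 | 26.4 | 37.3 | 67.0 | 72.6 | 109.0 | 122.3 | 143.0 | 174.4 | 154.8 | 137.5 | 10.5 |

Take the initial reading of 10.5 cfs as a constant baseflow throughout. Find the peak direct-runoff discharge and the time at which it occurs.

Subtracting baseflow gives direct-runoff ordinates: 0.0, 7.9, 17.7, 15.9, 26.8, 56.5, 62.1, 98.5, 111.8, 132.5, 163.9, 144.3, 127.0, 0.0 cfs.
The maximum is 163.9 cfs, occurring at the reading for t = 60 h.

Q_p = 163.9 cfs at t = 60 h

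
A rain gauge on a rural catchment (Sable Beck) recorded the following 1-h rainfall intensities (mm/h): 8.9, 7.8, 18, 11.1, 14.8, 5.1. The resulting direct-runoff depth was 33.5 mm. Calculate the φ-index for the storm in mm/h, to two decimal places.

φ ≈ 5.42 mm/h

Only the 5 blocks with intensity above φ contribute runoff: 8.9, 7.8, 18, 11.1, 14.8 mm/h.
Σ(I−φ)·Δt = d  ⇒  (8.9+7.8+18+11.1+14.8 − 5φ)·1 = 33.5
φ = (60.60 − 33.5/1) / 5 = 5.42 mm/h.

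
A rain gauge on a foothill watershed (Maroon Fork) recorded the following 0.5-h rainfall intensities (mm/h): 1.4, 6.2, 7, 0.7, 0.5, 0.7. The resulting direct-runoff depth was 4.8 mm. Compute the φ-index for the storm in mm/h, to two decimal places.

Only the 2 blocks with intensity above φ contribute runoff: 6.2, 7 mm/h.
Σ(I−φ)·Δt = d  ⇒  (6.2+7 − 2φ)·0.5 = 4.8
φ = (13.20 − 4.8/0.5) / 2 = 1.80 mm/h.

φ ≈ 1.80 mm/h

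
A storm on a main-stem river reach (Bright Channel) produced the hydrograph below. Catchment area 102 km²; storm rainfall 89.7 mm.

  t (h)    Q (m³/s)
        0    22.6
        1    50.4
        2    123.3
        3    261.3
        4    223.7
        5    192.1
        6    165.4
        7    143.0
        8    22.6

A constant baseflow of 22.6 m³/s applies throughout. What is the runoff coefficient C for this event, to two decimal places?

C ≈ 0.39

ΣQ_DR = 1001 m³/s; V = ΣQ_DR·Δt = 3.604 × 10^6 m³.
Runoff depth d = V / A = 35.33 mm.
C = d / P = 35.33 / 89.7 = 0.39.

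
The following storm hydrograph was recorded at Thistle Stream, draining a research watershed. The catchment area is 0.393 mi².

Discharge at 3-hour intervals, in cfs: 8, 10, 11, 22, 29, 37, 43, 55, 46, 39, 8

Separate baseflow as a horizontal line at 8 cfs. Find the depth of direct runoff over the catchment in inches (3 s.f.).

d ≈ 2.60 in

Direct runoff: 0.0, 2.0, 3.0, 14.0, 21.0, 29.0, 35.0, 47.0, 38.0, 31.0, 0.0 cfs; ΣQ_DR = 220.0 cfs.
V = ΣQ_DR · Δt = 220.0 × 10800 s = 2.376 × 10^6 ft³.
Over A = 0.393 mi², depth = V / A = 2.60 in.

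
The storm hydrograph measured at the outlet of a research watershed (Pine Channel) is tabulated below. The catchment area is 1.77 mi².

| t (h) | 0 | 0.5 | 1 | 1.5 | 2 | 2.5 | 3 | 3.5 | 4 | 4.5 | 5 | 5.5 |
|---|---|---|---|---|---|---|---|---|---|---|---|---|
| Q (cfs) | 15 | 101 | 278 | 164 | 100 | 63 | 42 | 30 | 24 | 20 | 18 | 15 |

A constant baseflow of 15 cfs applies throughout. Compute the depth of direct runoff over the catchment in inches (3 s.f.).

d ≈ 0.302 in

Direct runoff: 0.0, 86.0, 263.0, 149.0, 85.0, 48.0, 27.0, 15.0, 9.0, 5.0, 3.0, 0.0 cfs; ΣQ_DR = 690.0 cfs.
V = ΣQ_DR · Δt = 690.0 × 1800 s = 1.242 × 10^6 ft³.
Over A = 1.77 mi², depth = V / A = 0.302 in.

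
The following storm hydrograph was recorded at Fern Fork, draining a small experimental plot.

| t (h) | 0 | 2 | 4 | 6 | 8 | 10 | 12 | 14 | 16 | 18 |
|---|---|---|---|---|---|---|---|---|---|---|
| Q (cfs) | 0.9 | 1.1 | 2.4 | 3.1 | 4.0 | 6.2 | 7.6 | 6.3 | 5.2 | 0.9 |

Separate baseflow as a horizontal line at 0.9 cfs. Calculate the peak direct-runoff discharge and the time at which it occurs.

Q_p = 6.7 cfs at t = 12 h

Subtracting baseflow gives direct-runoff ordinates: 0.0, 0.2, 1.5, 2.2, 3.1, 5.3, 6.7, 5.4, 4.3, 0.0 cfs.
The maximum is 6.7 cfs, occurring at the reading for t = 12 h.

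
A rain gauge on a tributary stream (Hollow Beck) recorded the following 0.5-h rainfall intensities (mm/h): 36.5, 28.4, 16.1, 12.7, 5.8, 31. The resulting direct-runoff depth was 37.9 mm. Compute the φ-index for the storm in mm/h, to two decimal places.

Only the 5 blocks with intensity above φ contribute runoff: 36.5, 28.4, 16.1, 12.7, 31 mm/h.
Σ(I−φ)·Δt = d  ⇒  (36.5+28.4+16.1+12.7+31 − 5φ)·0.5 = 37.9
φ = (124.7 − 37.9/0.5) / 5 = 9.78 mm/h.

φ ≈ 9.78 mm/h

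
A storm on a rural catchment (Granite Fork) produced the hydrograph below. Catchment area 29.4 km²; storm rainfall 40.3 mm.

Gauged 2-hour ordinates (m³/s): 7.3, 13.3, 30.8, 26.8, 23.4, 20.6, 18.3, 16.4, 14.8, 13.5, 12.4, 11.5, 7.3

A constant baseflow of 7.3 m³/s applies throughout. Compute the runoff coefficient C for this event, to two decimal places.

ΣQ_DR = 121.5 m³/s; V = ΣQ_DR·Δt = 8.748 × 10^5 m³.
Runoff depth d = V / A = 29.76 mm.
C = d / P = 29.76 / 40.3 = 0.74.

C ≈ 0.74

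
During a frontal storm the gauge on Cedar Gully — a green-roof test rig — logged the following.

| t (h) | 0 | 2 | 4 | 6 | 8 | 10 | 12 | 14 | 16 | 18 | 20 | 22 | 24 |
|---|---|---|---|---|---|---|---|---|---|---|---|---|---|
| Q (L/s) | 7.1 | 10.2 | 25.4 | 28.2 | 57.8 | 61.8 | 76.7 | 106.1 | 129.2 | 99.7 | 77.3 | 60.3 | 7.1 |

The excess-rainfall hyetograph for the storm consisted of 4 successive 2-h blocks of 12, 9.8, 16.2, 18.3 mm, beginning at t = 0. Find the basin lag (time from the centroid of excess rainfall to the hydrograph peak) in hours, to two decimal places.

Centroid of excess rainfall: t_c = Σ P_i·t̄_i / ΣP_i = 4.4494 h (block centres at 1, 3, 5, 7 h).
Hydrograph peak occurs at t = 16 h, so basin lag t_L = 16 − 4.4494 = 11.55 h.

t_L ≈ 11.55 h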